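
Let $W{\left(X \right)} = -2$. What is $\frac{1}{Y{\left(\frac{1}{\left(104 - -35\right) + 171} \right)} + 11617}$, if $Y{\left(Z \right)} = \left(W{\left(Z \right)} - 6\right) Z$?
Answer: $\frac{155}{1800631} \approx 8.6081 \cdot 10^{-5}$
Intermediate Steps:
$Y{\left(Z \right)} = - 8 Z$ ($Y{\left(Z \right)} = \left(-2 - 6\right) Z = - 8 Z$)
$\frac{1}{Y{\left(\frac{1}{\left(104 - -35\right) + 171} \right)} + 11617} = \frac{1}{- \frac{8}{\left(104 - -35\right) + 171} + 11617} = \frac{1}{- \frac{8}{\left(104 + 35\right) + 171} + 11617} = \frac{1}{- \frac{8}{139 + 171} + 11617} = \frac{1}{- \frac{8}{310} + 11617} = \frac{1}{\left(-8\right) \frac{1}{310} + 11617} = \frac{1}{- \frac{4}{155} + 11617} = \frac{1}{\frac{1800631}{155}} = \frac{155}{1800631}$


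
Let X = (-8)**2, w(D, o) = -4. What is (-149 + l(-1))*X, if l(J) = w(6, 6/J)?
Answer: -9792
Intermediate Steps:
X = 64
l(J) = -4
(-149 + l(-1))*X = (-149 - 4)*64 = -153*64 = -9792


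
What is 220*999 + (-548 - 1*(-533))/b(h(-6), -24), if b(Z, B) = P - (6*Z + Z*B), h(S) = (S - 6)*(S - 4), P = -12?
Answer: 157362475/716 ≈ 2.1978e+5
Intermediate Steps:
h(S) = (-6 + S)*(-4 + S)
b(Z, B) = -12 - 6*Z - B*Z (b(Z, B) = -12 - (6*Z + Z*B) = -12 - (6*Z + B*Z) = -12 + (-6*Z - B*Z) = -12 - 6*Z - B*Z)
220*999 + (-548 - 1*(-533))/b(h(-6), -24) = 220*999 + (-548 - 1*(-533))/(-12 - 6*(24 + (-6)² - 10*(-6)) - 1*(-24)*(24 + (-6)² - 10*(-6))) = 219780 + (-548 + 533)/(-12 - 6*(24 + 36 + 60) - 1*(-24)*(24 + 36 + 60)) = 219780 - 15/(-12 - 6*120 - 1*(-24)*120) = 219780 - 15/(-12 - 720 + 2880) = 219780 - 15/2148 = 219780 - 15*1/2148 = 219780 - 5/716 = 157362475/716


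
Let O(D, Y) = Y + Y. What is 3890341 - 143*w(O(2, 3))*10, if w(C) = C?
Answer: 3881761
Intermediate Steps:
O(D, Y) = 2*Y
3890341 - 143*w(O(2, 3))*10 = 3890341 - 143*(2*3)*10 = 3890341 - 143*6*10 = 3890341 - 858*10 = 3890341 - 1*8580 = 3890341 - 8580 = 3881761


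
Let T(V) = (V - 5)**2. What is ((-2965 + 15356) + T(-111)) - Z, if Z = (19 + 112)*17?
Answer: 23620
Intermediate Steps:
Z = 2227 (Z = 131*17 = 2227)
T(V) = (-5 + V)**2
((-2965 + 15356) + T(-111)) - Z = ((-2965 + 15356) + (-5 - 111)**2) - 1*2227 = (12391 + (-116)**2) - 2227 = (12391 + 13456) - 2227 = 25847 - 2227 = 23620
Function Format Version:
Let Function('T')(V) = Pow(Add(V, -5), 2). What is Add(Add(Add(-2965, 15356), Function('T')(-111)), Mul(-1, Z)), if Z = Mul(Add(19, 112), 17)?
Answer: 23620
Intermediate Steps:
Z = 2227 (Z = Mul(131, 17) = 2227)
Function('T')(V) = Pow(Add(-5, V), 2)
Add(Add(Add(-2965, 15356), Function('T')(-111)), Mul(-1, Z)) = Add(Add(Add(-2965, 15356), Pow(Add(-5, -111), 2)), Mul(-1, 2227)) = Add(Add(12391, Pow(-116, 2)), -2227) = Add(Add(12391, 13456), -2227) = Add(25847, -2227) = 23620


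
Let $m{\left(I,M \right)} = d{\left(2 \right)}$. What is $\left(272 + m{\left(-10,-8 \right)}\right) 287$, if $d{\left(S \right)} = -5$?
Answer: $76629$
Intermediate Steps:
$m{\left(I,M \right)} = -5$
$\left(272 + m{\left(-10,-8 \right)}\right) 287 = \left(272 - 5\right) 287 = 267 \cdot 287 = 76629$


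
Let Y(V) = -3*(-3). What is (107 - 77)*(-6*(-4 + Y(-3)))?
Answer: -900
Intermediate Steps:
Y(V) = 9
(107 - 77)*(-6*(-4 + Y(-3))) = (107 - 77)*(-6*(-4 + 9)) = 30*(-6*5) = 30*(-30) = -900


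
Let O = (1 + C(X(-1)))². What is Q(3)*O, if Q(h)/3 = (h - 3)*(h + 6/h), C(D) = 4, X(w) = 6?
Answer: 0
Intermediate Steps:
O = 25 (O = (1 + 4)² = 5² = 25)
Q(h) = 3*(-3 + h)*(h + 6/h) (Q(h) = 3*((h - 3)*(h + 6/h)) = 3*((-3 + h)*(h + 6/h)) = 3*(-3 + h)*(h + 6/h))
Q(3)*O = (18 - 54/3 - 9*3 + 3*3²)*25 = (18 - 54*⅓ - 27 + 3*9)*25 = (18 - 18 - 27 + 27)*25 = 0*25 = 0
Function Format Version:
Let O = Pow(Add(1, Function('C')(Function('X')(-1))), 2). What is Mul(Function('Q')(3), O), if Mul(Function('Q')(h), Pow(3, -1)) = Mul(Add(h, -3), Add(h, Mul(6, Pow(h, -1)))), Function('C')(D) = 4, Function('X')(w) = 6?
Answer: 0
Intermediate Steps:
O = 25 (O = Pow(Add(1, 4), 2) = Pow(5, 2) = 25)
Function('Q')(h) = Mul(3, Add(-3, h), Add(h, Mul(6, Pow(h, -1)))) (Function('Q')(h) = Mul(3, Mul(Add(h, -3), Add(h, Mul(6, Pow(h, -1))))) = Mul(3, Mul(Add(-3, h), Add(h, Mul(6, Pow(h, -1))))) = Mul(3, Add(-3, h), Add(h, Mul(6, Pow(h, -1)))))
Mul(Function('Q')(3), O) = Mul(Add(18, Mul(-54, Pow(3, -1)), Mul(-9, 3), Mul(3, Pow(3, 2))), 25) = Mul(Add(18, Mul(-54, Rational(1, 3)), -27, Mul(3, 9)), 25) = Mul(Add(18, -18, -27, 27), 25) = Mul(0, 25) = 0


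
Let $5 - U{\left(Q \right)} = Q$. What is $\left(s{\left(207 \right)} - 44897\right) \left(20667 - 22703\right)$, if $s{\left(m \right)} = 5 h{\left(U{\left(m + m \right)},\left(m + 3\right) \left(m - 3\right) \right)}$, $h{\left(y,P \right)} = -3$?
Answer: $91440832$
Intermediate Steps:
$U{\left(Q \right)} = 5 - Q$
$s{\left(m \right)} = -15$ ($s{\left(m \right)} = 5 \left(-3\right) = -15$)
$\left(s{\left(207 \right)} - 44897\right) \left(20667 - 22703\right) = \left(-15 - 44897\right) \left(20667 - 22703\right) = \left(-44912\right) \left(-2036\right) = 91440832$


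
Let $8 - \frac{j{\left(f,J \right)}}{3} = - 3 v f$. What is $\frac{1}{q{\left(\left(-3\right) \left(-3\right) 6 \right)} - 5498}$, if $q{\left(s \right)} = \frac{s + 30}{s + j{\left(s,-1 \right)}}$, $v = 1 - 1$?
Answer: $- \frac{13}{71460} \approx -0.00018192$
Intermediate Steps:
$v = 0$ ($v = 1 - 1 = 0$)
$j{\left(f,J \right)} = 24$ ($j{\left(f,J \right)} = 24 - 3 \left(-3\right) 0 f = 24 - 3 \cdot 0 f = 24 - 0 = 24 + 0 = 24$)
$q{\left(s \right)} = \frac{30 + s}{24 + s}$ ($q{\left(s \right)} = \frac{s + 30}{s + 24} = \frac{30 + s}{24 + s}$)
$\frac{1}{q{\left(\left(-3\right) \left(-3\right) 6 \right)} - 5498} = \frac{1}{\frac{30 + \left(-3\right) \left(-3\right) 6}{24 + \left(-3\right) \left(-3\right) 6} - 5498} = \frac{1}{\frac{30 + 9 \cdot 6}{24 + 9 \cdot 6} - 5498} = \frac{1}{\frac{30 + 54}{24 + 54} - 5498} = \frac{1}{\frac{1}{78} \cdot 84 - 5498} = \frac{1}{\frac{14}{13} - 5498} = \frac{1}{- \frac{71460}{13}} = - \frac{13}{71460}$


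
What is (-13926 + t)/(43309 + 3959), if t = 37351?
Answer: 23425/47268 ≈ 0.49558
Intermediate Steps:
(-13926 + t)/(43309 + 3959) = (-13926 + 37351)/(43309 + 3959) = 23425/47268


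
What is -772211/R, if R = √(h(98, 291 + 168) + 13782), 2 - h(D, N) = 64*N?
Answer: 772211*I*√3898/7796 ≈ 6184.2*I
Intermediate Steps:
h(D, N) = 2 - 64*N
R = 2*I*√3898 (R = √((2 - 64*(291 + 168)) + 13782) = √((2 - 64*459) + 13782) = √((2 - 29376) + 13782) = √(-29374 + 13782) = √(-15592) = 2*I*√3898 ≈ 124.87*I)
-772211/R = -772211*(-I*√3898/7796) = -(-772211)*I*√3898/7796 = 772211*I*√3898/7796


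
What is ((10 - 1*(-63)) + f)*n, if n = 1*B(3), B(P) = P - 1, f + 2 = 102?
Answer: 346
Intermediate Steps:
f = 100 (f = -2 + 102 = 100)
B(P) = -1 + P
n = 2 (n = 1*(-1 + 3) = 1*2 = 2)
((10 - 1*(-63)) + f)*n = ((10 - 1*(-63)) + 100)*2 = ((10 + 63) + 100)*2 = (73 + 100)*2 = 173*2 = 346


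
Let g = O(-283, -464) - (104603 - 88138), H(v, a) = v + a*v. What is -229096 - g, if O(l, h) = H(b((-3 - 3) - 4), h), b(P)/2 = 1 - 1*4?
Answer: -215409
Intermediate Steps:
b(P) = -6 (b(P) = 2*(1 - 1*4) = 2*(1 - 4) = 2*(-3) = -6)
O(l, h) = -6 - 6*h (O(l, h) = -6*(1 + h) = -6 - 6*h)
g = -13687 (g = (-6 - 6*(-464)) - (104603 - 88138) = (-6 + 2784) - 1*16465 = 2778 - 16465 = -13687)
-229096 - g = -229096 - 1*(-13687) = -229096 + 13687 = -215409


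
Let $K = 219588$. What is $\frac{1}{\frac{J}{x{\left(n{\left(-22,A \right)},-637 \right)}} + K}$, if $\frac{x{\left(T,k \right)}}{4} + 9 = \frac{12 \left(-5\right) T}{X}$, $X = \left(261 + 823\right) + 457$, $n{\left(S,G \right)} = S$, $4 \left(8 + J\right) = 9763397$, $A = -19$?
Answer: $\frac{66928}{9681470509} \approx 6.913 \cdot 10^{-6}$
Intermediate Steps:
$J = \frac{9763365}{4}$ ($J = -8 + \frac{1}{4} \cdot 9763397 = -8 + \frac{9763397}{4} = \frac{9763365}{4} \approx 2.4408 \cdot 10^{6}$)
$X = 1541$ ($X = 1084 + 457 = 1541$)
$x{\left(T,k \right)} = -36 - \frac{240 T}{1541}$ ($x{\left(T,k \right)} = -36 + 4 \frac{12 \left(-5\right) T}{1541} = -36 + 4 - 60 T \frac{1}{1541} = -36 + 4 \left(- \frac{60 T}{1541}\right) = -36 - \frac{240 T}{1541}$)
$\frac{1}{\frac{J}{x{\left(n{\left(-22,A \right)},-637 \right)}} + K} = \frac{1}{\frac{9763365}{4 \left(-36 - - \frac{5280}{1541}\right)} + 219588} = \frac{1}{\frac{9763365}{4 \left(-36 + \frac{5280}{1541}\right)} + 219588} = \frac{1}{\frac{9763365}{4 \left(- \frac{50196}{1541}\right)} + 219588} = \frac{1}{\frac{9763365}{4} \left(- \frac{1541}{50196}\right) + 219588} = \frac{1}{- \frac{5015115155}{66928} + 219588} = \frac{1}{\frac{9681470509}{66928}} = \frac{66928}{9681470509}$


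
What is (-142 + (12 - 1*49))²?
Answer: 32041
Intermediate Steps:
(-142 + (12 - 1*49))² = (-142 + (12 - 49))² = (-142 - 37)² = (-179)² = 32041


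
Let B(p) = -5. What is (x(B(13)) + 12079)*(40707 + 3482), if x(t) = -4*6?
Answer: 532698395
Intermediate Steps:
x(t) = -24
(x(B(13)) + 12079)*(40707 + 3482) = (-24 + 12079)*(40707 + 3482) = 12055*44189 = 532698395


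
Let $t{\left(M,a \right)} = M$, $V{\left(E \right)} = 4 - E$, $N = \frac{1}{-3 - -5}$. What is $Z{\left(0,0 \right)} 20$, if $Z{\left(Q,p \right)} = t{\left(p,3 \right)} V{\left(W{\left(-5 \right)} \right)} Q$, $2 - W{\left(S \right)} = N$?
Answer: $0$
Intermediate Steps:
$N = \frac{1}{2}$ ($N = \frac{1}{-3 + 5} = \frac{1}{2} \approx 0.5$)
$W{\left(S \right)} = \frac{3}{2}$ ($W{\left(S \right)} = 2 - \frac{1}{2} = \frac{3}{2}$)
$Z{\left(Q,p \right)} = \frac{5 Q p}{2}$ ($Z{\left(Q,p \right)} = p \left(4 - \frac{3}{2}\right) Q = p \frac{5}{2} Q = \frac{5 p}{2} Q = \frac{5 Q p}{2}$)
$Z{\left(0,0 \right)} 20 = \frac{5}{2} \cdot 0 \cdot 0 \cdot 20 = 0 \cdot 20 = 0$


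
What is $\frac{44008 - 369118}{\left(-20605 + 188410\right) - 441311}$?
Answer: $\frac{162555}{136753} \approx 1.1887$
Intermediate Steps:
$\frac{44008 - 369118}{\left(-20605 + 188410\right) - 441311} = - \frac{325110}{167805 - 441311} = - \frac{325110}{-273506} = \left(-325110\right) \left(- \frac{1}{273506}\right) = \frac{162555}{136753}$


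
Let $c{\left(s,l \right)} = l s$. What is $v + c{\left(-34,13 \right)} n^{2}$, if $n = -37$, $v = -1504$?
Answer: $-606602$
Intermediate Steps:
$v + c{\left(-34,13 \right)} n^{2} = -1504 + 13 \left(-34\right) \left(-37\right)^{2} = -1504 - 605098 = -606602$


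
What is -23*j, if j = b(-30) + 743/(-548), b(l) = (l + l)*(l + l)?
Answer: -45357311/548 ≈ -82769.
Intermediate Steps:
b(l) = 4*l² (b(l) = (2*l)*(2*l) = 4*l²)
j = 1972057/548 (j = 4*(-30)² + 743/(-548) = 4*900 + 743*(-1/548) = 3600 - 743/548 = 1972057/548 ≈ 3598.6)
-23*j = -23*1972057/548 = -45357311/548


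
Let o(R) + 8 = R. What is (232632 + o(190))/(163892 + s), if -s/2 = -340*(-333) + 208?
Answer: -116407/31482 ≈ -3.6976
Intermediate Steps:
s = -226856 (s = -2*(-340*(-333) + 208) = -2*(113220 + 208) = -2*113428 = -226856)
o(R) = -8 + R
(232632 + o(190))/(163892 + s) = (232632 + (-8 + 190))/(163892 - 226856) = (232632 + 182)/(-62964) = 232814*(-1/62964) = -116407/31482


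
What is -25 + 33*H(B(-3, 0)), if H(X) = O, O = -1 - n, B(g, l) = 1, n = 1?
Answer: -91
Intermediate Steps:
O = -2 (O = -1 - 1*1 = -1 - 1 = -2)
H(X) = -2
-25 + 33*H(B(-3, 0)) = -25 + 33*(-2) = -25 - 66 = -91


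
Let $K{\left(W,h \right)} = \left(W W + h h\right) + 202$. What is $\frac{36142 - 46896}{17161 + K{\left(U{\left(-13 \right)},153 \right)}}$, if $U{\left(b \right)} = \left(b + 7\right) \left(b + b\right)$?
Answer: $- \frac{5377}{32554} \approx -0.16517$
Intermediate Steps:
$U{\left(b \right)} = 2 b \left(7 + b\right)$ ($U{\left(b \right)} = \left(7 + b\right) 2 b = 2 b \left(7 + b\right)$)
$K{\left(W,h \right)} = 202 + W^{2} + h^{2}$ ($K{\left(W,h \right)} = \left(W^{2} + h^{2}\right) + 202 = 202 + W^{2} + h^{2}$)
$\frac{36142 - 46896}{17161 + K{\left(U{\left(-13 \right)},153 \right)}} = \frac{36142 - 46896}{17161 + \left(202 + \left(2 \left(-13\right) \left(7 - 13\right)\right)^{2} + 153^{2}\right)} = - \frac{10754}{17161 + \left(202 + \left(2 \left(-13\right) \left(-6\right)\right)^{2} + 23409\right)} = - \frac{10754}{17161 + \left(202 + 156^{2} + 23409\right)} = - \frac{10754}{17161 + \left(202 + 24336 + 23409\right)} = - \frac{10754}{17161 + 47947} = - \frac{10754}{65108} = \left(-10754\right) \frac{1}{65108} = - \frac{5377}{32554}$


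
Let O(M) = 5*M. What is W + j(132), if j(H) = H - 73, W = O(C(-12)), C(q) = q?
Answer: -1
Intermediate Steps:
W = -60 (W = 5*(-12) = -60)
j(H) = -73 + H
W + j(132) = -60 + (-73 + 132) = -60 + 59 = -1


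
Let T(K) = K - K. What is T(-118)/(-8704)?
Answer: 0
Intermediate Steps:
T(K) = 0
T(-118)/(-8704) = 0/(-8704) = 0*(-1/8704) = 0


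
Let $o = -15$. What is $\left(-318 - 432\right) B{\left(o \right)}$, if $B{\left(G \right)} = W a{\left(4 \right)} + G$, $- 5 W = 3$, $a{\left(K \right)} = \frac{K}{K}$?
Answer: $11700$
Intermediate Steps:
$a{\left(K \right)} = 1$
$W = - \frac{3}{5}$ ($W = \left(- \frac{1}{5}\right) 3 = - \frac{3}{5} \approx -0.6$)
$B{\left(G \right)} = - \frac{3}{5} + G$ ($B{\left(G \right)} = \left(- \frac{3}{5}\right) 1 + G = - \frac{3}{5} + G$)
$\left(-318 - 432\right) B{\left(o \right)} = \left(-318 - 432\right) \left(- \frac{3}{5} - 15\right) = \left(-750\right) \left(- \frac{78}{5}\right) = 11700$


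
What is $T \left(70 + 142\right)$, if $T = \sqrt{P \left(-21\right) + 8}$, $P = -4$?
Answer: $424 \sqrt{23} \approx 2033.4$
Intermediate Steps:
$T = 2 \sqrt{23}$ ($T = \sqrt{\left(-4\right) \left(-21\right) + 8} = \sqrt{84 + 8} = \sqrt{92} = 2 \sqrt{23} \approx 9.5917$)
$T \left(70 + 142\right) = 2 \sqrt{23} \left(70 + 142\right) = 2 \sqrt{23} \cdot 212 = 424 \sqrt{23}$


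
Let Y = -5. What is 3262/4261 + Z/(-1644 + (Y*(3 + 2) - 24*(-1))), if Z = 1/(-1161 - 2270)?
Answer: 18410715951/24049062695 ≈ 0.76555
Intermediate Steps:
Z = -1/3431 (Z = 1/(-3431) = -1/3431 ≈ -0.00029146)
3262/4261 + Z/(-1644 + (Y*(3 + 2) - 24*(-1))) = 3262/4261 - 1/(3431*(-1644 + (-5*(3 + 2) - 24*(-1)))) = 3262*(1/4261) - 1/(3431*(-1644 + (-5*5 + 24))) = 3262/4261 - 1/(3431*(-1644 + (-25 + 24))) = 3262/4261 - 1/(3431*(-1644 - 1)) = 3262/4261 - 1/3431/(-1645) = 3262/4261 - 1/3431*(-1/1645) = 3262/4261 + 1/5643995 = 18410715951/24049062695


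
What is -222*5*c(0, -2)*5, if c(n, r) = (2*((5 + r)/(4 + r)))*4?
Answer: -66600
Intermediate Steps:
c(n, r) = 8*(5 + r)/(4 + r) (c(n, r) = (2*((5 + r)/(4 + r)))*4 = (2*(5 + r)/(4 + r))*4 = 8*(5 + r)/(4 + r))
-222*5*c(0, -2)*5 = -222*5*(8*(5 - 2)/(4 - 2))*5 = -222*5*(8*3/2)*5 = -222*5*(8*(1/2)*3)*5 = -222*5*12*5 = -13320*5 = -222*300 = -66600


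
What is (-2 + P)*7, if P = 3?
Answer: 7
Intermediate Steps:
(-2 + P)*7 = (-2 + 3)*7 = 1*7 = 7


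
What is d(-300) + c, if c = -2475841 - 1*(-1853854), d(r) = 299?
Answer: -621688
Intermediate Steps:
c = -621987 (c = -2475841 + 1853854 = -621987)
d(-300) + c = 299 - 621987 = -621688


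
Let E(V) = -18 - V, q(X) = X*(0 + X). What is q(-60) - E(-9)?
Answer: 3609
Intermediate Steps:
q(X) = X² (q(X) = X*X = X²)
q(-60) - E(-9) = (-60)² - (-18 - 1*(-9)) = 3600 - (-18 + 9) = 3600 - 1*(-9) = 3600 + 9 = 3609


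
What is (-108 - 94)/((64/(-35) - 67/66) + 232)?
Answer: -466620/529351 ≈ -0.88149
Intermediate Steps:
(-108 - 94)/((64/(-35) - 67/66) + 232) = -202/((64*(-1/35) - 67*1/66) + 232) = -202/((-64/35 - 67/66) + 232) = -202/(-6569/2310 + 232) = -202/529351/2310 = -202*2310/529351 = -466620/529351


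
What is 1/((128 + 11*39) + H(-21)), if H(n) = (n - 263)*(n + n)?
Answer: 1/12485 ≈ 8.0096e-5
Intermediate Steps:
H(n) = 2*n*(-263 + n) (H(n) = (-263 + n)*(2*n) = 2*n*(-263 + n))
1/((128 + 11*39) + H(-21)) = 1/((128 + 11*39) + 2*(-21)*(-263 - 21)) = 1/((128 + 429) + 2*(-21)*(-284)) = 1/(557 + 11928) = 1/12485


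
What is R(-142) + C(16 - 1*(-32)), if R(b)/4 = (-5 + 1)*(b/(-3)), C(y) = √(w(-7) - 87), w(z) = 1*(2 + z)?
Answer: -2272/3 + 2*I*√23 ≈ -757.33 + 9.5917*I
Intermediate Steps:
w(z) = 2 + z
C(y) = 2*I*√23 (C(y) = √((2 - 7) - 87) = √(-5 - 87) = √(-92) = 2*I*√23)
R(b) = 16*b/3 (R(b) = 4*((-5 + 1)*(b/(-3))) = 4*(-4*b*(-1)/3) = 4*(-(-4)*b/3) = 4*(4*b/3) = 16*b/3)
R(-142) + C(16 - 1*(-32)) = (16/3)*(-142) + 2*I*√23 = -2272/3 + 2*I*√23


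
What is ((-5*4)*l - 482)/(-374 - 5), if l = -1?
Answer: 462/379 ≈ 1.2190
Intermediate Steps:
((-5*4)*l - 482)/(-374 - 5) = (-5*4*(-1) - 482)/(-374 - 5) = (-20*(-1) - 482)/(-379) = (20 - 482)*(-1/379) = -462*(-1/379) = 462/379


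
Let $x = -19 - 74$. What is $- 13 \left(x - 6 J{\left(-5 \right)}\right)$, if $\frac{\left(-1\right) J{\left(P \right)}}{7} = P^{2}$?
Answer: $-12441$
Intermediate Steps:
$J{\left(P \right)} = - 7 P^{2}$
$x = -93$
$- 13 \left(x - 6 J{\left(-5 \right)}\right) = - 13 \left(-93 - 6 \left(- 7 \left(-5\right)^{2}\right)\right) = - 13 \left(-93 - 6 \left(\left(-7\right) 25\right)\right) = - 13 \left(-93 - -1050\right) = - 13 \left(-93 + 1050\right) = \left(-13\right) 957 = -12441$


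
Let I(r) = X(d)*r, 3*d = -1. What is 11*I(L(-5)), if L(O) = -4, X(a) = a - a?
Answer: 0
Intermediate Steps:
d = -1/3 (d = (1/3)*(-1) = -1/3 ≈ -0.33333)
X(a) = 0
I(r) = 0 (I(r) = 0*r = 0)
11*I(L(-5)) = 11*0 = 0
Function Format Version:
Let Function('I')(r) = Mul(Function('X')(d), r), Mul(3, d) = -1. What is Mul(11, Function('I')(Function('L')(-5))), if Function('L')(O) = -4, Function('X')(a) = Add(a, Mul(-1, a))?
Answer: 0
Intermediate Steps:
d = Rational(-1, 3) (d = Mul(Rational(1, 3), -1) = Rational(-1, 3) ≈ -0.33333)
Function('X')(a) = 0
Function('I')(r) = 0 (Function('I')(r) = Mul(0, r) = 0)
Mul(11, Function('I')(Function('L')(-5))) = Mul(11, 0) = 0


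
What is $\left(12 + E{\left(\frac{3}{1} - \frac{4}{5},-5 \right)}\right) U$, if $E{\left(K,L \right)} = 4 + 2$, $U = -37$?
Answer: $-666$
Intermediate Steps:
$E{\left(K,L \right)} = 6$
$\left(12 + E{\left(\frac{3}{1} - \frac{4}{5},-5 \right)}\right) U = \left(12 + 6\right) \left(-37\right) = 18 \left(-37\right) = -666$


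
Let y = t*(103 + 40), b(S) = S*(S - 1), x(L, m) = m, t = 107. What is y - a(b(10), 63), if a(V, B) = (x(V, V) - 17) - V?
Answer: 15318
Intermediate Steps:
b(S) = S*(-1 + S)
a(V, B) = -17 (a(V, B) = (V - 17) - V = (-17 + V) - V = -17)
y = 15301 (y = 107*(103 + 40) = 107*143 = 15301)
y - a(b(10), 63) = 15301 - 1*(-17) = 15301 + 17 = 15318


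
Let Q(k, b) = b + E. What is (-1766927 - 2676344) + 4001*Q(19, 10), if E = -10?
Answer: -4443271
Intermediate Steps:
Q(k, b) = -10 + b (Q(k, b) = b - 10 = -10 + b)
(-1766927 - 2676344) + 4001*Q(19, 10) = (-1766927 - 2676344) + 4001*(-10 + 10) = -4443271 + 4001*0 = -4443271 + 0 = -4443271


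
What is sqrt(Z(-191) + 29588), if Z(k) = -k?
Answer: sqrt(29779) ≈ 172.57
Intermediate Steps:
sqrt(Z(-191) + 29588) = sqrt(-1*(-191) + 29588) = sqrt(191 + 29588) = sqrt(29779)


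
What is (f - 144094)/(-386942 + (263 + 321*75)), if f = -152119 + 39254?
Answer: 85653/120868 ≈ 0.70865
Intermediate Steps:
f = -112865
(f - 144094)/(-386942 + (263 + 321*75)) = (-112865 - 144094)/(-386942 + (263 + 321*75)) = -256959/(-386942 + (263 + 24075)) = -256959/(-386942 + 24338) = -256959/(-362604) = -256959*(-1/362604) = 85653/120868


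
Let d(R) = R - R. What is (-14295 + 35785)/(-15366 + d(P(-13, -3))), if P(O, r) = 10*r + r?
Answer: -10745/7683 ≈ -1.3985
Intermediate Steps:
P(O, r) = 11*r
d(R) = 0
(-14295 + 35785)/(-15366 + d(P(-13, -3))) = (-14295 + 35785)/(-15366 + 0) = 21490/(-15366) = 21490*(-1/15366) = -10745/7683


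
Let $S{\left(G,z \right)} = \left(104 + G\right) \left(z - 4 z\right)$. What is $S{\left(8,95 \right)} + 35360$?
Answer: $3440$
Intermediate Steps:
$S{\left(G,z \right)} = - 3 z \left(104 + G\right)$ ($S{\left(G,z \right)} = \left(104 + G\right) \left(- 3 z\right) = - 3 z \left(104 + G\right)$)
$S{\left(8,95 \right)} + 35360 = \left(-3\right) 95 \left(104 + 8\right) + 35360 = \left(-3\right) 95 \cdot 112 + 35360 = -31920 + 35360 = 3440$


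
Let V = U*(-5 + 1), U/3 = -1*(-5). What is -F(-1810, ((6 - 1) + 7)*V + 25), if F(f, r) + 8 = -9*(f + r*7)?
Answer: -60067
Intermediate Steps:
U = 15 (U = 3*(-1*(-5)) = 3*5 = 15)
V = -60 (V = 15*(-5 + 1) = 15*(-4) = -60)
F(f, r) = -8 - 63*r - 9*f (F(f, r) = -8 - 9*(f + r*7) = -8 - 9*(f + 7*r) = -8 + (-63*r - 9*f) = -8 - 63*r - 9*f)
-F(-1810, ((6 - 1) + 7)*V + 25) = -(-8 - 63*(((6 - 1) + 7)*(-60) + 25) - 9*(-1810)) = -(-8 - 63*((5 + 7)*(-60) + 25) + 16290) = -(-8 - 63*(12*(-60) + 25) + 16290) = -(-8 - 63*(-720 + 25) + 16290) = -(-8 - 63*(-695) + 16290) = -(-8 + 43785 + 16290) = -1*60067 = -60067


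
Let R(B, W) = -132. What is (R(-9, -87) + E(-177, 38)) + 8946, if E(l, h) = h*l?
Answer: 2088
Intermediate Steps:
(R(-9, -87) + E(-177, 38)) + 8946 = (-132 + 38*(-177)) + 8946 = (-132 - 6726) + 8946 = -6858 + 8946 = 2088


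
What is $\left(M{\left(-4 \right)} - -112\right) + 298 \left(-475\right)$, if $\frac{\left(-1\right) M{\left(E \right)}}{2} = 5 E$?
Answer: $-141398$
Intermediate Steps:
$M{\left(E \right)} = - 10 E$ ($M{\left(E \right)} = - 2 \cdot 5 E = - 10 E$)
$\left(M{\left(-4 \right)} - -112\right) + 298 \left(-475\right) = \left(\left(-10\right) \left(-4\right) - -112\right) + 298 \left(-475\right) = \left(40 + 112\right) - 141550 = 152 - 141550 = -141398$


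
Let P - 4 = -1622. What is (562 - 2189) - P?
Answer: -9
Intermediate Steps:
P = -1618 (P = 4 - 1622 = -1618)
(562 - 2189) - P = (562 - 2189) - 1*(-1618) = -1627 + 1618 = -9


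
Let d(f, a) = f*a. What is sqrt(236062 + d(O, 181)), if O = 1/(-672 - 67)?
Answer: 3*sqrt(14324253527)/739 ≈ 485.86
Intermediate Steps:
O = -1/739 (O = 1/(-739) = -1/739 ≈ -0.0013532)
d(f, a) = a*f
sqrt(236062 + d(O, 181)) = sqrt(236062 + 181*(-1/739)) = sqrt(236062 - 181/739) = sqrt(174449637/739) = 3*sqrt(14324253527)/739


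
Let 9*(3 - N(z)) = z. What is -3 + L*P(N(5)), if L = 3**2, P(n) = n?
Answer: 19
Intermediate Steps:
N(z) = 3 - z/9
L = 9
-3 + L*P(N(5)) = -3 + 9*(3 - 1/9*5) = -3 + 9*(3 - 5/9) = -3 + 9*(22/9) = -3 + 22 = 19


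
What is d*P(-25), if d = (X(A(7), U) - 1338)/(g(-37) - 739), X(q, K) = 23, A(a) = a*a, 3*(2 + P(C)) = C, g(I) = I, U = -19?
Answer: -40765/2328 ≈ -17.511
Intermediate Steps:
P(C) = -2 + C/3
A(a) = a²
d = 1315/776 (d = (23 - 1338)/(-37 - 739) = -1315/(-776) = -1315*(-1/776) = 1315/776 ≈ 1.6946)
d*P(-25) = 1315*(-2 + (⅓)*(-25))/776 = 1315*(-2 - 25/3)/776 = (1315/776)*(-31/3) = -40765/2328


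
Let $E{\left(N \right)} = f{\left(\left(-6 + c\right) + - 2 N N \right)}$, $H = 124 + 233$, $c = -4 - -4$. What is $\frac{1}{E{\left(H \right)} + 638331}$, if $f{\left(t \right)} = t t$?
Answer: $\frac{1}{64976687547} \approx 1.539 \cdot 10^{-11}$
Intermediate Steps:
$c = 0$ ($c = -4 + 4 = 0$)
$f{\left(t \right)} = t^{2}$
$H = 357$
$E{\left(N \right)} = \left(-6 - 2 N^{2}\right)^{2}$ ($E{\left(N \right)} = \left(\left(-6 + 0\right) + - 2 N N\right)^{2} = \left(-6 - 2 N^{2}\right)^{2}$)
$\frac{1}{E{\left(H \right)} + 638331} = \frac{1}{4 \left(3 + 357^{2}\right)^{2} + 638331} = \frac{1}{4 \left(3 + 127449\right)^{2} + 638331} = \frac{1}{4 \cdot 127452^{2} + 638331} = \frac{1}{4 \cdot 16244012304 + 638331} = \frac{1}{64976049216 + 638331} = \frac{1}{64976687547}$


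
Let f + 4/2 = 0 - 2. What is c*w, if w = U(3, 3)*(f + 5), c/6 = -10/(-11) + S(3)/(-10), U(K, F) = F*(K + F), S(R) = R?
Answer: 3618/55 ≈ 65.782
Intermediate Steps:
f = -4 (f = -2 + (0 - 2) = -2 - 2 = -4)
U(K, F) = F*(F + K)
c = 201/55 (c = 6*(-10/(-11) + 3/(-10)) = 6*(-10*(-1/11) + 3*(-⅒)) = 6*(10/11 - 3/10) = 6*(67/110) = 201/55 ≈ 3.6545)
w = 18 (w = (3*(3 + 3))*(-4 + 5) = (3*6)*1 = 18*1 = 18)
c*w = (201/55)*18 = 3618/55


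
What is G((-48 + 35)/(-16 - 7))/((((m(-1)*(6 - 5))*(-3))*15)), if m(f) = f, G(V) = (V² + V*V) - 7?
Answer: -673/4761 ≈ -0.14136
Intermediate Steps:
G(V) = -7 + 2*V² (G(V) = (V² + V²) - 7 = 2*V² - 7 = -7 + 2*V²)
G((-48 + 35)/(-16 - 7))/((((m(-1)*(6 - 5))*(-3))*15)) = (-7 + 2*((-48 + 35)/(-16 - 7))²)/(((-(6 - 5)*(-3))*15)) = (-7 + 2*(-13/(-23))²)/(((-1*1*(-3))*15)) = (-7 + 2*(-13*(-1/23))²)/((-1*(-3)*15)) = (-7 + 2*(13/23)²)/((3*15)) = (-7 + 2*(169/529))/45 = (-7 + 338/529)*(1/45) = -3365/529*1/45 = -673/4761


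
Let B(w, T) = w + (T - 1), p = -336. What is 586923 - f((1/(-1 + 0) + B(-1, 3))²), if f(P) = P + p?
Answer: 587259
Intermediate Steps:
B(w, T) = -1 + T + w (B(w, T) = w + (-1 + T) = -1 + T + w)
f(P) = -336 + P (f(P) = P - 336 = -336 + P)
586923 - f((1/(-1 + 0) + B(-1, 3))²) = 586923 - (-336 + (1/(-1 + 0) + (-1 + 3 - 1))²) = 586923 - (-336 + (1/(-1) + 1)²) = 586923 - (-336 + (-1 + 1)²) = 586923 - (-336 + 0²) = 586923 - (-336 + 0) = 586923 - 1*(-336) = 586923 + 336 = 587259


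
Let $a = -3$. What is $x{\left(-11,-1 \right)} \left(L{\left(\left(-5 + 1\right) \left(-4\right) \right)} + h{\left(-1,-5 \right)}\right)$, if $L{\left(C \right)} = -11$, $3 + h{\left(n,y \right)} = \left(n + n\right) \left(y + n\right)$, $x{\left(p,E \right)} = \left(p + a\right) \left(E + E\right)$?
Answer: $-56$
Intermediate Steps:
$x{\left(p,E \right)} = 2 E \left(-3 + p\right)$ ($x{\left(p,E \right)} = \left(p - 3\right) \left(E + E\right) = \left(-3 + p\right) 2 E = 2 E \left(-3 + p\right)$)
$h{\left(n,y \right)} = -3 + 2 n \left(n + y\right)$ ($h{\left(n,y \right)} = -3 + \left(n + n\right) \left(y + n\right) = -3 + 2 n \left(n + y\right)$)
$x{\left(-11,-1 \right)} \left(L{\left(\left(-5 + 1\right) \left(-4\right) \right)} + h{\left(-1,-5 \right)}\right) = 2 \left(-1\right) \left(-3 - 11\right) \left(-11 + \left(-3 + 2 \left(-1\right)^{2} + 2 \left(-1\right) \left(-5\right)\right)\right) = 2 \left(-1\right) \left(-14\right) \left(-11 + \left(-3 + 2 \cdot 1 + 10\right)\right) = 28 \left(-11 + \left(-3 + 2 + 10\right)\right) = 28 \left(-11 + 9\right) = 28 \left(-2\right) = -56$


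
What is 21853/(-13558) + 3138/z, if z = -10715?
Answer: -276699899/145273970 ≈ -1.9047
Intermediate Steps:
21853/(-13558) + 3138/z = 21853/(-13558) + 3138/(-10715) = 21853*(-1/13558) + 3138*(-1/10715) = -21853/13558 - 3138/10715 = -276699899/145273970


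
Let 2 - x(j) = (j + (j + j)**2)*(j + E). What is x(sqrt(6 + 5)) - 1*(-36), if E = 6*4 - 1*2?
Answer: -941 - 66*sqrt(11) ≈ -1159.9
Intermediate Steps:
E = 22 (E = 24 - 2 = 22)
x(j) = 2 - (22 + j)*(j + 4*j**2) (x(j) = 2 - (j + (j + j)**2)*(j + 22) = 2 - (j + (2*j)**2)*(22 + j) = 2 - (j + 4*j**2)*(22 + j) = 2 - (22 + j)*(j + 4*j**2))
x(sqrt(6 + 5)) - 1*(-36) = (2 - 89*(sqrt(6 + 5))**2 - 22*sqrt(6 + 5) - 4*(6 + 5)**(3/2)) - 1*(-36) = (2 - 89*(sqrt(11))**2 - 22*sqrt(11) - 4*11*sqrt(11)) + 36 = (2 - 89*11 - 22*sqrt(11) - 44*sqrt(11)) + 36 = (2 - 979 - 22*sqrt(11) - 44*sqrt(11)) + 36 = (-977 - 66*sqrt(11)) + 36 = -941 - 66*sqrt(11)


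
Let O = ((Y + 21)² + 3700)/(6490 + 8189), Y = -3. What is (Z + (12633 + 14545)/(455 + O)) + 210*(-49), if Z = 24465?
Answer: 95130031437/6682969 ≈ 14235.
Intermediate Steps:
O = 4024/14679 (O = ((-3 + 21)² + 3700)/(6490 + 8189) = (18² + 3700)/14679 = (324 + 3700)*(1/14679) = 4024*(1/14679) = 4024/14679 ≈ 0.27413)
(Z + (12633 + 14545)/(455 + O)) + 210*(-49) = (24465 + (12633 + 14545)/(455 + 4024/14679)) + 210*(-49) = (24465 + 27178/(6682969/14679)) - 10290 = (24465 + 27178*(14679/6682969)) - 10290 = (24465 + 398945862/6682969) - 10290 = 163897782447/6682969 - 10290 = 95130031437/6682969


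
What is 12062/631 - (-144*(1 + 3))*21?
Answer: 7644638/631 ≈ 12115.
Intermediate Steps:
12062/631 - (-144*(1 + 3))*21 = 12062*(1/631) - (-144*4)*21 = 12062/631 - (-36*16)*21 = 12062/631 - (-576)*21 = 12062/631 - 1*(-12096) = 12062/631 + 12096 = 7644638/631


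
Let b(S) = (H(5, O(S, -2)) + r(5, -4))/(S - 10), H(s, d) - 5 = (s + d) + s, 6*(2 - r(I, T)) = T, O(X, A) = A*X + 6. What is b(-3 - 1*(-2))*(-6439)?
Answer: 45073/3 ≈ 15024.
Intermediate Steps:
O(X, A) = 6 + A*X
r(I, T) = 2 - T/6
H(s, d) = 5 + d + 2*s (H(s, d) = 5 + ((s + d) + s) = 5 + ((d + s) + s) = 5 + (d + 2*s) = 5 + d + 2*s)
b(S) = (71/3 - 2*S)/(-10 + S) (b(S) = ((5 + (6 - 2*S) + 2*5) + (2 - 1/6*(-4)))/(S - 10) = ((5 + (6 - 2*S) + 10) + (2 + 2/3))/(-10 + S) = ((21 - 2*S) + 8/3)/(-10 + S) = (71/3 - 2*S)/(-10 + S))
b(-3 - 1*(-2))*(-6439) = ((71 - 6*(-3 - 1*(-2)))/(3*(-10 + (-3 - 1*(-2)))))*(-6439) = ((71 - 6*(-3 + 2))/(3*(-10 + (-3 + 2))))*(-6439) = ((71 - 6*(-1))/(3*(-10 - 1)))*(-6439) = ((1/3)*(71 + 6)/(-11))*(-6439) = ((1/3)*(-1/11)*77)*(-6439) = -7/3*(-6439) = 45073/3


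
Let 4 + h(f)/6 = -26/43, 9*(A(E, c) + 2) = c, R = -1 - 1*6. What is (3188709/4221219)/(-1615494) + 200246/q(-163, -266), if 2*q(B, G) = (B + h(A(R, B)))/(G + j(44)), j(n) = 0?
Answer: 495845780282796392041/887273721730534 ≈ 5.5884e+5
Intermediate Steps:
R = -7 (R = -1 - 6 = -7)
A(E, c) = -2 + c/9
h(f) = -1188/43 (h(f) = -24 + 6*(-26/43) = -24 - 156/43 = -1188/43)
q(B, G) = (-1188/43 + B)/(2*G) (q(B, G) = ((B - 1188/43)/(G + 0))/2 = ((-1188/43 + B)/G)/2 = (-1188/43 + B)/(2*G))
(3188709/4221219)/(-1615494) + 200246/q(-163, -266) = (3188709/4221219)/(-1615494) + 200246/(((1/86)*(-1188 + 43*(-163))/(-266))) = (3188709*(1/4221219))*(-1/1615494) + 200246/(((1/86)*(-1/266)*(-1188 - 7009))) = (1062903/1407073)*(-1/1615494) + 200246/(((1/86)*(-1/266)*(-8197))) = -354301/757705996354 + 200246/(1171/3268) = -354301/757705996354 + 200246*(3268/1171) = -354301/757705996354 + 654403928/1171 = 495845780282796392041/887273721730534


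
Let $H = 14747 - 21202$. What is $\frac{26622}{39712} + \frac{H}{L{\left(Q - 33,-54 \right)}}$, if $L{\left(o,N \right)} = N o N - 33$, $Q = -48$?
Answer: $\frac{192506747}{275915472} \approx 0.6977$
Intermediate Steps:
$L{\left(o,N \right)} = -33 + o N^{2}$ ($L{\left(o,N \right)} = o N^{2} - 33 = -33 + o N^{2}$)
$H = -6455$
$\frac{26622}{39712} + \frac{H}{L{\left(Q - 33,-54 \right)}} = \frac{26622}{39712} - \frac{6455}{-33 + \left(-48 - 33\right) \left(-54\right)^{2}} = 26622 \cdot \frac{1}{39712} - \frac{6455}{-33 + \left(-48 - 33\right) 2916} = \frac{783}{1168} - \frac{6455}{-33 - 236196} = \frac{783}{1168} - \frac{6455}{-236229} = \frac{783}{1168} - - \frac{6455}{236229} = \frac{783}{1168} + \frac{6455}{236229} = \frac{192506747}{275915472}$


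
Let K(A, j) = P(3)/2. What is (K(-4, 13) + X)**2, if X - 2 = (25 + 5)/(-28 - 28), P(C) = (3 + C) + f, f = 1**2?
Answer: 19321/784 ≈ 24.644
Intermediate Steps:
f = 1
P(C) = 4 + C (P(C) = (3 + C) + 1 = 4 + C)
K(A, j) = 7/2 (K(A, j) = (4 + 3)/2 = 7*(1/2) = 7/2)
X = 41/28 (X = 2 + (25 + 5)/(-28 - 28) = 2 + 30/(-56) = 2 + 30*(-1/56) = 2 - 15/28 = 41/28 ≈ 1.4643)
(K(-4, 13) + X)**2 = (7/2 + 41/28)**2 = (139/28)**2 = 19321/784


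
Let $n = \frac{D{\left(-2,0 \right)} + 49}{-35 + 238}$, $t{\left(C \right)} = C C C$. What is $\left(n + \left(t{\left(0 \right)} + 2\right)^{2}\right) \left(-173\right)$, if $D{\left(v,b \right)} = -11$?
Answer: $- \frac{147050}{203} \approx -724.38$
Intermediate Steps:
$t{\left(C \right)} = C^{3}$ ($t{\left(C \right)} = C^{2} C = C^{3}$)
$n = \frac{38}{203}$ ($n = \frac{-11 + 49}{-35 + 238} = \frac{38}{203} \approx 0.18719$)
$\left(n + \left(t{\left(0 \right)} + 2\right)^{2}\right) \left(-173\right) = \left(\frac{38}{203} + \left(0^{3} + 2\right)^{2}\right) \left(-173\right) = \left(\frac{38}{203} + \left(0 + 2\right)^{2}\right) \left(-173\right) = \left(\frac{38}{203} + 2^{2}\right) \left(-173\right) = \left(\frac{38}{203} + 4\right) \left(-173\right) = \frac{850}{203} \left(-173\right) = - \frac{147050}{203}$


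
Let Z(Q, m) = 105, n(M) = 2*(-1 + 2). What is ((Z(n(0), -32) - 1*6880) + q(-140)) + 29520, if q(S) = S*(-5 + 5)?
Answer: 22745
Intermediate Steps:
n(M) = 2 (n(M) = 2*1 = 2)
q(S) = 0 (q(S) = S*0 = 0)
((Z(n(0), -32) - 1*6880) + q(-140)) + 29520 = ((105 - 1*6880) + 0) + 29520 = ((105 - 6880) + 0) + 29520 = (-6775 + 0) + 29520 = -6775 + 29520 = 22745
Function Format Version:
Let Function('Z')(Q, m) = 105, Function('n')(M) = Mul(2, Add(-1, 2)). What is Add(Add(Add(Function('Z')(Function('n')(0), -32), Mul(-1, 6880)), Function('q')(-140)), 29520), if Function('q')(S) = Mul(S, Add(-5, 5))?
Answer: 22745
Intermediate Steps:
Function('n')(M) = 2 (Function('n')(M) = Mul(2, 1) = 2)
Function('q')(S) = 0 (Function('q')(S) = Mul(S, 0) = 0)
Add(Add(Add(Function('Z')(Function('n')(0), -32), Mul(-1, 6880)), Function('q')(-140)), 29520) = Add(Add(Add(105, Mul(-1, 6880)), 0), 29520) = Add(Add(Add(105, -6880), 0), 29520) = Add(Add(-6775, 0), 29520) = Add(-6775, 29520) = 22745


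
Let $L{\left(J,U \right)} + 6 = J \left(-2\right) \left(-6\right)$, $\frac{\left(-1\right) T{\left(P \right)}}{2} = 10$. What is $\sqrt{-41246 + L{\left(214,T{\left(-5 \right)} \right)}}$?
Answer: $2 i \sqrt{9671} \approx 196.68 i$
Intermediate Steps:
$T{\left(P \right)} = -20$ ($T{\left(P \right)} = \left(-2\right) 10 = -20$)
$L{\left(J,U \right)} = -6 + 12 J$ ($L{\left(J,U \right)} = -6 + J \left(-2\right) \left(-6\right) = -6 + - 2 J \left(-6\right) = -6 + 12 J$)
$\sqrt{-41246 + L{\left(214,T{\left(-5 \right)} \right)}} = \sqrt{-41246 + \left(-6 + 12 \cdot 214\right)} = \sqrt{-41246 + \left(-6 + 2568\right)} = \sqrt{-41246 + 2562} = \sqrt{-38684} = 2 i \sqrt{9671}$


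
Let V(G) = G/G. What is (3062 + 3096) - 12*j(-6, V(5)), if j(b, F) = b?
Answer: 6230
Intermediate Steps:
V(G) = 1
(3062 + 3096) - 12*j(-6, V(5)) = (3062 + 3096) - 12*(-6) = 6158 + 72 = 6230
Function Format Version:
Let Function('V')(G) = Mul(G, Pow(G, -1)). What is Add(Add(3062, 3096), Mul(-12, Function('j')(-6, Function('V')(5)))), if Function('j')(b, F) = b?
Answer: 6230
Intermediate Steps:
Function('V')(G) = 1
Add(Add(3062, 3096), Mul(-12, Function('j')(-6, Function('V')(5)))) = Add(Add(3062, 3096), Mul(-12, -6)) = Add(6158, 72) = 6230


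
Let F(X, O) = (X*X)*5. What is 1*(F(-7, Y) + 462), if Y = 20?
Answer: 707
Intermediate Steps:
F(X, O) = 5*X² (F(X, O) = X²*5 = 5*X²)
1*(F(-7, Y) + 462) = 1*(5*(-7)² + 462) = 1*(5*49 + 462) = 1*(245 + 462) = 1*707 = 707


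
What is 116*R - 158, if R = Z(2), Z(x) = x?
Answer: 74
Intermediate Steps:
R = 2
116*R - 158 = 116*2 - 158 = 232 - 158 = 74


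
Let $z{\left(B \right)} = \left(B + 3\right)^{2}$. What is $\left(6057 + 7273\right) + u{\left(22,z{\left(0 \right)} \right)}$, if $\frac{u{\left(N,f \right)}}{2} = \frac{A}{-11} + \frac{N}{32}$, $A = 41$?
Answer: $\frac{1172505}{88} \approx 13324.0$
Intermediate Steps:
$z{\left(B \right)} = \left(3 + B\right)^{2}$
$u{\left(N,f \right)} = - \frac{82}{11} + \frac{N}{16}$ ($u{\left(N,f \right)} = 2 \left(\frac{41}{-11} + \frac{N}{32}\right) = 2 \left(41 \left(- \frac{1}{11}\right) + N \frac{1}{32}\right) = 2 \left(- \frac{41}{11} + \frac{N}{32}\right) = - \frac{82}{11} + \frac{N}{16}$)
$\left(6057 + 7273\right) + u{\left(22,z{\left(0 \right)} \right)} = \left(6057 + 7273\right) + \left(- \frac{82}{11} + \frac{1}{16} \cdot 22\right) = 13330 + \left(- \frac{82}{11} + \frac{11}{8}\right) = 13330 - \frac{535}{88} = \frac{1172505}{88}$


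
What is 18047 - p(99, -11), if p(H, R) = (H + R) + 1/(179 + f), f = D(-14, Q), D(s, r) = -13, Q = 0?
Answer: 2981193/166 ≈ 17959.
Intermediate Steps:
f = -13
p(H, R) = 1/166 + H + R (p(H, R) = (H + R) + 1/(179 - 13) = (H + R) + 1/166 = 1/166 + H + R)
18047 - p(99, -11) = 18047 - (1/166 + 99 - 11) = 18047 - 1*14609/166 = 18047 - 14609/166 = 2981193/166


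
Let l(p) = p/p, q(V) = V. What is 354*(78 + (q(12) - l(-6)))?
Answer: 31506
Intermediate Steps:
l(p) = 1
354*(78 + (q(12) - l(-6))) = 354*(78 + (12 - 1*1)) = 354*(78 + (12 - 1)) = 354*(78 + 11) = 354*89 = 31506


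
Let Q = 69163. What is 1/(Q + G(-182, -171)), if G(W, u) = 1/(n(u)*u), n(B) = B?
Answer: 29241/2022395284 ≈ 1.4459e-5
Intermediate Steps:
G(W, u) = u⁻² (G(W, u) = 1/(u*u) = 1/(u²) = u⁻²)
1/(Q + G(-182, -171)) = 1/(69163 + (-171)⁻²) = 1/(69163 + 1/29241) = 1/(2022395284/29241) = 29241/2022395284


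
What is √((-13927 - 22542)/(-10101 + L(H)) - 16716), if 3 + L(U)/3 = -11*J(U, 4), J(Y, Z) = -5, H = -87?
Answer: I*√183655586855/3315 ≈ 129.28*I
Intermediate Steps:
L(U) = 156 (L(U) = -9 + 3*(-11*(-5)) = -9 + 3*55 = -9 + 165 = 156)
√((-13927 - 22542)/(-10101 + L(H)) - 16716) = √((-13927 - 22542)/(-10101 + 156) - 16716) = √(-36469/(-9945) - 16716) = √(-36469*(-1/9945) - 16716) = √(36469/9945 - 16716) = √(-166204151/9945) = I*√183655586855/3315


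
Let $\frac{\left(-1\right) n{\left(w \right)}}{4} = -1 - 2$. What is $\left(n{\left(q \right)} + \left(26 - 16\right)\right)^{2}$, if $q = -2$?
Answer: $484$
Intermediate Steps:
$n{\left(w \right)} = 12$ ($n{\left(w \right)} = - 4 \left(-1 - 2\right) = \left(-4\right) \left(-3\right) = 12$)
$\left(n{\left(q \right)} + \left(26 - 16\right)\right)^{2} = \left(12 + \left(26 - 16\right)\right)^{2} = \left(12 + 10\right)^{2} = 22^{2} = 484$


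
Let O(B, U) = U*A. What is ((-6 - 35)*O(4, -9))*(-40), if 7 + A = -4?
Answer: 162360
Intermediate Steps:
A = -11 (A = -7 - 4 = -11)
O(B, U) = -11*U (O(B, U) = U*(-11) = -11*U)
((-6 - 35)*O(4, -9))*(-40) = ((-6 - 35)*(-11*(-9)))*(-40) = -41*99*(-40) = -4059*(-40) = 162360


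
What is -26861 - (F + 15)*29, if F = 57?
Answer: -28949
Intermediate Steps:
-26861 - (F + 15)*29 = -26861 - (57 + 15)*29 = -26861 - 72*29 = -26861 - 1*2088 = -26861 - 2088 = -28949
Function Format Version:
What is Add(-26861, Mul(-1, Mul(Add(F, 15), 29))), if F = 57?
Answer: -28949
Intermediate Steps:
Add(-26861, Mul(-1, Mul(Add(F, 15), 29))) = Add(-26861, Mul(-1, Mul(Add(57, 15), 29))) = Add(-26861, Mul(-1, Mul(72, 29))) = Add(-26861, Mul(-1, 2088)) = Add(-26861, -2088) = -28949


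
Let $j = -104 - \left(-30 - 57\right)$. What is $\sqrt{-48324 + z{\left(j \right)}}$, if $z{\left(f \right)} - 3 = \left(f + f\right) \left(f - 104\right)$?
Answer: $i \sqrt{44207} \approx 210.25 i$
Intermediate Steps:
$j = -17$ ($j = -104 - \left(-30 - 57\right) = -104 - -87 = -104 + 87 = -17$)
$z{\left(f \right)} = 3 + 2 f \left(-104 + f\right)$ ($z{\left(f \right)} = 3 + \left(f + f\right) \left(f - 104\right) = 3 + 2 f \left(-104 + f\right)$)
$\sqrt{-48324 + z{\left(j \right)}} = \sqrt{-48324 + \left(3 - -3536 + 2 \left(-17\right)^{2}\right)} = \sqrt{-48324 + \left(3 + 3536 + 2 \cdot 289\right)} = \sqrt{-48324 + \left(3 + 3536 + 578\right)} = \sqrt{-48324 + 4117} = \sqrt{-44207} = i \sqrt{44207}$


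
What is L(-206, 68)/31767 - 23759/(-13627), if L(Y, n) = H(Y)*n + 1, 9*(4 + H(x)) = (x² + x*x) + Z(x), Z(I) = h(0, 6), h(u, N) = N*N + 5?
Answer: 85442975792/3896000181 ≈ 21.931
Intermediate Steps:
h(u, N) = 5 + N² (h(u, N) = N² + 5 = 5 + N²)
Z(I) = 41 (Z(I) = 5 + 6² = 5 + 36 = 41)
H(x) = 5/9 + 2*x²/9 (H(x) = -4 + ((x² + x*x) + 41)/9 = -4 + ((x² + x²) + 41)/9 = -4 + (2*x² + 41)/9 = -4 + (41 + 2*x²)/9 = -4 + (41/9 + 2*x²/9) = 5/9 + 2*x²/9)
L(Y, n) = 1 + n*(5/9 + 2*Y²/9) (L(Y, n) = (5/9 + 2*Y²/9)*n + 1 = n*(5/9 + 2*Y²/9) + 1 = 1 + n*(5/9 + 2*Y²/9))
L(-206, 68)/31767 - 23759/(-13627) = (1 + (⅑)*68*(5 + 2*(-206)²))/31767 - 23759/(-13627) = (1 + (⅑)*68*(5 + 2*42436))*(1/31767) - 23759*(-1/13627) = (1 + (⅑)*68*(5 + 84872))*(1/31767) + 23759/13627 = (1 + (⅑)*68*84877)*(1/31767) + 23759/13627 = (1 + 5771636/9)*(1/31767) + 23759/13627 = (5771645/9)*(1/31767) + 23759/13627 = 5771645/285903 + 23759/13627 = 85442975792/3896000181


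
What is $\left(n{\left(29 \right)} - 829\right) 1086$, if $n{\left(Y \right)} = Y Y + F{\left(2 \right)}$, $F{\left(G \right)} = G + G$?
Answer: $17376$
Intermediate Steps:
$F{\left(G \right)} = 2 G$
$n{\left(Y \right)} = 4 + Y^{2}$ ($n{\left(Y \right)} = Y Y + 2 \cdot 2 = Y^{2} + 4 = 4 + Y^{2}$)
$\left(n{\left(29 \right)} - 829\right) 1086 = \left(\left(4 + 29^{2}\right) - 829\right) 1086 = \left(\left(4 + 841\right) - 829\right) 1086 = \left(845 - 829\right) 1086 = 16 \cdot 1086 = 17376$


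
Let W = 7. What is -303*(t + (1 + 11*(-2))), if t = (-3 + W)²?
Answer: 1515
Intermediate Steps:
t = 16 (t = (-3 + 7)² = 4² = 16)
-303*(t + (1 + 11*(-2))) = -303*(16 + (1 + 11*(-2))) = -303*(16 + (1 - 22)) = -303*(16 - 21) = -303*(-5) = 1515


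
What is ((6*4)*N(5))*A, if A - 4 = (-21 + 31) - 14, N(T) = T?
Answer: 0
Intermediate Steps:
A = 0 (A = 4 + ((-21 + 31) - 14) = 4 + (10 - 14) = 4 - 4 = 0)
((6*4)*N(5))*A = ((6*4)*5)*0 = (24*5)*0 = 120*0 = 0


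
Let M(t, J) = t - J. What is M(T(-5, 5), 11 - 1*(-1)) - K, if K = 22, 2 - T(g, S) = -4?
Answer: -28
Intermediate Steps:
T(g, S) = 6 (T(g, S) = 2 - 1*(-4) = 2 + 4 = 6)
M(T(-5, 5), 11 - 1*(-1)) - K = (6 - (11 - 1*(-1))) - 1*22 = (6 - (11 + 1)) - 22 = (6 - 1*12) - 22 = (6 - 12) - 22 = -6 - 22 = -28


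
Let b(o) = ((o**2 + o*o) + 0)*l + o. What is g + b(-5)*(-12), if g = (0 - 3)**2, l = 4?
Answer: -2331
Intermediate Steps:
g = 9 (g = (-3)**2 = 9)
b(o) = o + 8*o**2 (b(o) = ((o**2 + o*o) + 0)*4 + o = ((o**2 + o**2) + 0)*4 + o = (2*o**2 + 0)*4 + o = (2*o**2)*4 + o = 8*o**2 + o = o + 8*o**2)
g + b(-5)*(-12) = 9 - 5*(1 + 8*(-5))*(-12) = 9 - 5*(1 - 40)*(-12) = 9 - 5*(-39)*(-12) = 9 + 195*(-12) = 9 - 2340 = -2331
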